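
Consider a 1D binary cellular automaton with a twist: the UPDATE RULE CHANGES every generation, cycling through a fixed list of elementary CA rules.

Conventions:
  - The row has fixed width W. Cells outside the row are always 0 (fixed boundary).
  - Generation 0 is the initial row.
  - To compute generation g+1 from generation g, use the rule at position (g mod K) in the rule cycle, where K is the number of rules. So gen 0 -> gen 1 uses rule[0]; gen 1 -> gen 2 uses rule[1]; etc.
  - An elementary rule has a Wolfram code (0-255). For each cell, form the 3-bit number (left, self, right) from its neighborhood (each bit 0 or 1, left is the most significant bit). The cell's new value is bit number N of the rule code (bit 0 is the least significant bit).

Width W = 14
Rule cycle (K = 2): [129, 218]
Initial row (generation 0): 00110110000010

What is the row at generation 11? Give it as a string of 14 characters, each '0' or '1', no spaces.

Gen 0: 00110110000010
Gen 1 (rule 129): 10000000111000
Gen 2 (rule 218): 01000001111100
Gen 3 (rule 129): 00011100111001
Gen 4 (rule 218): 00111111111110
Gen 5 (rule 129): 10011111111100
Gen 6 (rule 218): 01111111111110
Gen 7 (rule 129): 00111111111100
Gen 8 (rule 218): 01111111111110
Gen 9 (rule 129): 00111111111100
Gen 10 (rule 218): 01111111111110
Gen 11 (rule 129): 00111111111100

Answer: 00111111111100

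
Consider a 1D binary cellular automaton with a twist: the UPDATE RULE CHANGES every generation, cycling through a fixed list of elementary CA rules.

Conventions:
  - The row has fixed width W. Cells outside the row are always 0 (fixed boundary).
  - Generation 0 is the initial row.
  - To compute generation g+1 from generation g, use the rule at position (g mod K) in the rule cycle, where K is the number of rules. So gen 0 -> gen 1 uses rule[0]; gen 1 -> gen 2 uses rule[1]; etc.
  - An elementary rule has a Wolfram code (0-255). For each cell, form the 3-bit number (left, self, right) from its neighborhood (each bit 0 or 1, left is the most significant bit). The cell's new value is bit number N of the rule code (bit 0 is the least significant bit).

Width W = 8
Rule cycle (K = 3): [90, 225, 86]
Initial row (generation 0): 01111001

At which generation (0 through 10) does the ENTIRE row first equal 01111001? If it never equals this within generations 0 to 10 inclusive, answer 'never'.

Gen 0: 01111001
Gen 1 (rule 90): 11001110
Gen 2 (rule 225): 01000110
Gen 3 (rule 86): 11101011
Gen 4 (rule 90): 10100011
Gen 5 (rule 225): 01001001
Gen 6 (rule 86): 11111111
Gen 7 (rule 90): 10000001
Gen 8 (rule 225): 00111100
Gen 9 (rule 86): 01000110
Gen 10 (rule 90): 10101111

Answer: 0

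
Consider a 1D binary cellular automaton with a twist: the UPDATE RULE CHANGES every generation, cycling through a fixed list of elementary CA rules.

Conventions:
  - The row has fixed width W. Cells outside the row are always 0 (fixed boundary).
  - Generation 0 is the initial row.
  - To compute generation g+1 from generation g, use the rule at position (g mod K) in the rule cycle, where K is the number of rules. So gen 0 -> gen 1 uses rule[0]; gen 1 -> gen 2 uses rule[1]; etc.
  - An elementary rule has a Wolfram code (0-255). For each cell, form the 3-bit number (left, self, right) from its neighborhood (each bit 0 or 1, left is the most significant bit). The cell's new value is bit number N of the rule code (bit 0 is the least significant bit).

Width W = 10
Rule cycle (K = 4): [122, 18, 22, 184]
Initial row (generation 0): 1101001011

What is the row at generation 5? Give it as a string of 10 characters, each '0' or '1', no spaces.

Answer: 0000000000

Derivation:
Gen 0: 1101001011
Gen 1 (rule 122): 1110110111
Gen 2 (rule 18): 0000000000
Gen 3 (rule 22): 0000000000
Gen 4 (rule 184): 0000000000
Gen 5 (rule 122): 0000000000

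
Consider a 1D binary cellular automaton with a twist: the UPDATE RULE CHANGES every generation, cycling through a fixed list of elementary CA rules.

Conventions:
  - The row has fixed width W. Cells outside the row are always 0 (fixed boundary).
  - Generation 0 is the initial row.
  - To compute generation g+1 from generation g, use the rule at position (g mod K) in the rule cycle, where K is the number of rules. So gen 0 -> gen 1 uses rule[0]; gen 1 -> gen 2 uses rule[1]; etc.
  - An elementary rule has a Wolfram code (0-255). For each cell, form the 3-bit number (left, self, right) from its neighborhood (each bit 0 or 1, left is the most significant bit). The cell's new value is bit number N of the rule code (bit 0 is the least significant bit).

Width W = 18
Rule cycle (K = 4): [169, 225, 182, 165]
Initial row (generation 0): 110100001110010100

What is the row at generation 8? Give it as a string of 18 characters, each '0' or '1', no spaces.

Answer: 101101010100101001

Derivation:
Gen 0: 110100001110010100
Gen 1 (rule 169): 101001101100001001
Gen 2 (rule 225): 010000110101100000
Gen 3 (rule 182): 111001001110010000
Gen 4 (rule 165): 010001000100010111
Gen 5 (rule 169): 000100010001001110
Gen 6 (rule 225): 110001000100000110
Gen 7 (rule 182): 001011101110001001
Gen 8 (rule 165): 101101010100101001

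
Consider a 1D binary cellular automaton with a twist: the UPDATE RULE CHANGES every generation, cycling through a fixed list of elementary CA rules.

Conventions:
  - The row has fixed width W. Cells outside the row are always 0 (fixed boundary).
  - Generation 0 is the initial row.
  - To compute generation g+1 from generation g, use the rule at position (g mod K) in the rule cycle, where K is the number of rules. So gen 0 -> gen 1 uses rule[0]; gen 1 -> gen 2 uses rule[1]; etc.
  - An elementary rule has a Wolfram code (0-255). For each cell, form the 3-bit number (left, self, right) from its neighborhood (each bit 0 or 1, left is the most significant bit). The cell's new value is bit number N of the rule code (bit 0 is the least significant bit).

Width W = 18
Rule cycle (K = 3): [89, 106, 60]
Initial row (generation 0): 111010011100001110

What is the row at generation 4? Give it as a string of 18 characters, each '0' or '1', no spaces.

Gen 0: 111010011100001110
Gen 1 (rule 89): 101001010111101011
Gen 2 (rule 106): 010010101100110111
Gen 3 (rule 60): 011011111010101100
Gen 4 (rule 89): 011010001000001111

Answer: 011010001000001111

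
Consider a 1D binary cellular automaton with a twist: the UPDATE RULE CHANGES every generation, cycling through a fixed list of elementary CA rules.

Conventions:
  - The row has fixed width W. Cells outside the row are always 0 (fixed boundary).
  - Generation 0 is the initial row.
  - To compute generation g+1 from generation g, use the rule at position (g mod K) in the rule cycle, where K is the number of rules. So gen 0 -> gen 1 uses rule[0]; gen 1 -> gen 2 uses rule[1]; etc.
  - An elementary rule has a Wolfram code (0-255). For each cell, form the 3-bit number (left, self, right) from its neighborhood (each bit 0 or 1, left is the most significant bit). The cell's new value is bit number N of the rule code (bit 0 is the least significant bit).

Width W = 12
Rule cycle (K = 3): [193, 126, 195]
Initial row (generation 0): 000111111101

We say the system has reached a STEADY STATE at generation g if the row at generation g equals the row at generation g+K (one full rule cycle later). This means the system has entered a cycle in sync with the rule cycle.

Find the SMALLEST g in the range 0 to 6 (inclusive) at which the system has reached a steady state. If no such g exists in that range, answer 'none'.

Gen 0: 000111111101
Gen 1 (rule 193): 110011111100
Gen 2 (rule 126): 111110000110
Gen 3 (rule 195): 011110111010
Gen 4 (rule 193): 001110011000
Gen 5 (rule 126): 011011111100
Gen 6 (rule 195): 101001111101
Gen 7 (rule 193): 000000111100
Gen 8 (rule 126): 000001100110
Gen 9 (rule 195): 111110101010

Answer: none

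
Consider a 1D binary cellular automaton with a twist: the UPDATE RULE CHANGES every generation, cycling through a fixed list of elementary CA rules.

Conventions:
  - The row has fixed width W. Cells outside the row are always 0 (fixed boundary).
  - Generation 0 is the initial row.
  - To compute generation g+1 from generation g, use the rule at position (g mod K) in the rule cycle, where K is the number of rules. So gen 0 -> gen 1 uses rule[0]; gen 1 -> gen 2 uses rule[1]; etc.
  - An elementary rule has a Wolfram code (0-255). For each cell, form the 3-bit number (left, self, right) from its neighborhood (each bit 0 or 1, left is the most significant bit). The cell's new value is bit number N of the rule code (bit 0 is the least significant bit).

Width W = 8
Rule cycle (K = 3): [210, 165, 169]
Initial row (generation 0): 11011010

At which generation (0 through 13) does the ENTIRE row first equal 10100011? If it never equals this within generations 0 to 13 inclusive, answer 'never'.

Answer: never

Derivation:
Gen 0: 11011010
Gen 1 (rule 210): 01001001
Gen 2 (rule 165): 01001001
Gen 3 (rule 169): 00000000
Gen 4 (rule 210): 00000000
Gen 5 (rule 165): 11111111
Gen 6 (rule 169): 11111110
Gen 7 (rule 210): 01111111
Gen 8 (rule 165): 00111110
Gen 9 (rule 169): 10111100
Gen 10 (rule 210): 00011110
Gen 11 (rule 165): 11001100
Gen 12 (rule 169): 10001001
Gen 13 (rule 210): 01010110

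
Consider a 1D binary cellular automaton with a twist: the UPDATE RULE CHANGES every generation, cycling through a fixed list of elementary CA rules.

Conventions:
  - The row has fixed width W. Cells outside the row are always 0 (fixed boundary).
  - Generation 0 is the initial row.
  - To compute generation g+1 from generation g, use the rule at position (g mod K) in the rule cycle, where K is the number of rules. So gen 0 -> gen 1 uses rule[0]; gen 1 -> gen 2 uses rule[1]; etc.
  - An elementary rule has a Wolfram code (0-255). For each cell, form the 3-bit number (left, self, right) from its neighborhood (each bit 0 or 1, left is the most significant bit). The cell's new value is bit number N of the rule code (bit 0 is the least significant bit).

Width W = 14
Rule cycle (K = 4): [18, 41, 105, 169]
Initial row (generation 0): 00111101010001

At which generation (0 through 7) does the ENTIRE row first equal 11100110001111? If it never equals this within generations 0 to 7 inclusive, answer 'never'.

Gen 0: 00111101010001
Gen 1 (rule 18): 01000000001010
Gen 2 (rule 41): 00011111100100
Gen 3 (rule 105): 11010000100001
Gen 4 (rule 169): 10100110001100
Gen 5 (rule 18): 00011001010010
Gen 6 (rule 41): 11010000100000
Gen 7 (rule 105): 11100110001111

Answer: 7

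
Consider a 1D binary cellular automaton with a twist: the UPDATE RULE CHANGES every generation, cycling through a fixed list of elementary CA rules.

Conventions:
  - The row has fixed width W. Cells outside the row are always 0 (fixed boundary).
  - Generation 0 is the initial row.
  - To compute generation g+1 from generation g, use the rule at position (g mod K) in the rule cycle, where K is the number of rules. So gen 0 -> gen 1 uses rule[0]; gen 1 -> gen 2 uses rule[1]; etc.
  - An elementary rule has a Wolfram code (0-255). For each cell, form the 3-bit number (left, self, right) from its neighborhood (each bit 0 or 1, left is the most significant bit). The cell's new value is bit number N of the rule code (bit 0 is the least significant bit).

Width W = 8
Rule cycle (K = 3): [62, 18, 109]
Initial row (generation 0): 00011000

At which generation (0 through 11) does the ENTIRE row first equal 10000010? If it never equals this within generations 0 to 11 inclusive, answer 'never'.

Gen 0: 00011000
Gen 1 (rule 62): 00110100
Gen 2 (rule 18): 01000010
Gen 3 (rule 109): 01011010
Gen 4 (rule 62): 11110111
Gen 5 (rule 18): 00000000
Gen 6 (rule 109): 11111111
Gen 7 (rule 62): 10000000
Gen 8 (rule 18): 01000000
Gen 9 (rule 109): 01011111
Gen 10 (rule 62): 11110000
Gen 11 (rule 18): 00001000

Answer: never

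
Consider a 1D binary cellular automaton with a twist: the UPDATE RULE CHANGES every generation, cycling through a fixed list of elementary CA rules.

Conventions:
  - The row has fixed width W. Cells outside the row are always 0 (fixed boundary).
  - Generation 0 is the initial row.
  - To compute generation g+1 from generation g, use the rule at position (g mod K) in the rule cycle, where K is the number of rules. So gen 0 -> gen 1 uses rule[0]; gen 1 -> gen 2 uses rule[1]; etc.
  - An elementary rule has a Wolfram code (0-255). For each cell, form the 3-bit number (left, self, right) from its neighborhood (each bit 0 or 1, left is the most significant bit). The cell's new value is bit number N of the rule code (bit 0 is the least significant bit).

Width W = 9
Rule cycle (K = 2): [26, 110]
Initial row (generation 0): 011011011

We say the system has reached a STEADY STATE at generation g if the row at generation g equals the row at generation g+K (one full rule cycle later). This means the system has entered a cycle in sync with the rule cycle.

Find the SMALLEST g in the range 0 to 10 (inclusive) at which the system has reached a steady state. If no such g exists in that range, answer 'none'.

Answer: none

Derivation:
Gen 0: 011011011
Gen 1 (rule 26): 110010010
Gen 2 (rule 110): 110110110
Gen 3 (rule 26): 100100101
Gen 4 (rule 110): 101101111
Gen 5 (rule 26): 001001000
Gen 6 (rule 110): 011011000
Gen 7 (rule 26): 110010100
Gen 8 (rule 110): 110111100
Gen 9 (rule 26): 100100010
Gen 10 (rule 110): 101100110
Gen 11 (rule 26): 001011101
Gen 12 (rule 110): 011110111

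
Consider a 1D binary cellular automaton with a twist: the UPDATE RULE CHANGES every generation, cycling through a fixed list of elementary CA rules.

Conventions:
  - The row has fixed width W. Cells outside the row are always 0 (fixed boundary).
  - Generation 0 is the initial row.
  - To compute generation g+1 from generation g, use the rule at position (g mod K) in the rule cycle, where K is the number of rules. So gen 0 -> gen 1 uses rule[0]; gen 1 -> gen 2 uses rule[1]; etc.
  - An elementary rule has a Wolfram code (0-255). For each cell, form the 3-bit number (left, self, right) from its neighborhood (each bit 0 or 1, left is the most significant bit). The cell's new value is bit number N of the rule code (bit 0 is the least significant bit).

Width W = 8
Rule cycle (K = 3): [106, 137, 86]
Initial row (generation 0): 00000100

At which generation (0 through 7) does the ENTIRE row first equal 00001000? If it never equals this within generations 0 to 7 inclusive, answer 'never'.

Gen 0: 00000100
Gen 1 (rule 106): 00001000
Gen 2 (rule 137): 11100011
Gen 3 (rule 86): 00110101
Gen 4 (rule 106): 01111010
Gen 5 (rule 137): 01110000
Gen 6 (rule 86): 10011000
Gen 7 (rule 106): 00111000

Answer: 1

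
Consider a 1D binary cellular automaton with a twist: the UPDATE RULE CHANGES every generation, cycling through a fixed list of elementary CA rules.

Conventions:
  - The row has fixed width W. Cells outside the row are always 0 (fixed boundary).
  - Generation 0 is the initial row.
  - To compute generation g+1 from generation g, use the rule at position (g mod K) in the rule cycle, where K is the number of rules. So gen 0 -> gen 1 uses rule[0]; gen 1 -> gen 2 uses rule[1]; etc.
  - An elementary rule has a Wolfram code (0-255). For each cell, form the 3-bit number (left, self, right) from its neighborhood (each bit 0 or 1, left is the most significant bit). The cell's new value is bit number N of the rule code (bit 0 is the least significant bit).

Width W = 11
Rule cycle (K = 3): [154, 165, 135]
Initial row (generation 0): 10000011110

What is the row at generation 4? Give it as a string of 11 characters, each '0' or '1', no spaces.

Gen 0: 10000011110
Gen 1 (rule 154): 01000111101
Gen 2 (rule 165): 01010011011
Gen 3 (rule 135): 11010100000
Gen 4 (rule 154): 10000010000

Answer: 10000010000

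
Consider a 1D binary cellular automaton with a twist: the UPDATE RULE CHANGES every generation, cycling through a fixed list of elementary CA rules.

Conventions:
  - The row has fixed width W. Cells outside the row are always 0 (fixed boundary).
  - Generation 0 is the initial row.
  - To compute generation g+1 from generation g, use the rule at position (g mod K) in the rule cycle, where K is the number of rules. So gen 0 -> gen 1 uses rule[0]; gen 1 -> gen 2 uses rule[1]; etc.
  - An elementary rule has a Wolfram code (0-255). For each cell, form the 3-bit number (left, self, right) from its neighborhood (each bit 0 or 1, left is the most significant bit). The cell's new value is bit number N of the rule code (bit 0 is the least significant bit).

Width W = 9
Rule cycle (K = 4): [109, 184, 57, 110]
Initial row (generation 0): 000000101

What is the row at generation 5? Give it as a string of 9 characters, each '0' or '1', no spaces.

Gen 0: 000000101
Gen 1 (rule 109): 111110111
Gen 2 (rule 184): 111101110
Gen 3 (rule 57): 100011001
Gen 4 (rule 110): 100111011
Gen 5 (rule 109): 100101111

Answer: 100101111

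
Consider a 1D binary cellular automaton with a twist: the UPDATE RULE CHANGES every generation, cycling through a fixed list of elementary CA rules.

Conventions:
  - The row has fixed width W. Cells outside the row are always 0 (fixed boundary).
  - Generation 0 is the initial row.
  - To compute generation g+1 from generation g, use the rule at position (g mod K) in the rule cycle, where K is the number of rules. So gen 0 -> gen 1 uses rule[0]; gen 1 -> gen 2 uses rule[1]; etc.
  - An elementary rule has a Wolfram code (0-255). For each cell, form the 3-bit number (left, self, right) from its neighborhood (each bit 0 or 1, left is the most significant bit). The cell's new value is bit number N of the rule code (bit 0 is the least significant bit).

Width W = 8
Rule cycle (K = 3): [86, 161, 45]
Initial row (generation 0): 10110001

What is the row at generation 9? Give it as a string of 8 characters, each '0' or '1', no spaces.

Gen 0: 10110001
Gen 1 (rule 86): 10011011
Gen 2 (rule 161): 00000100
Gen 3 (rule 45): 11110101
Gen 4 (rule 86): 00010101
Gen 5 (rule 161): 11001010
Gen 6 (rule 45): 10001110
Gen 7 (rule 86): 11010011
Gen 8 (rule 161): 00100000
Gen 9 (rule 45): 10101111

Answer: 10101111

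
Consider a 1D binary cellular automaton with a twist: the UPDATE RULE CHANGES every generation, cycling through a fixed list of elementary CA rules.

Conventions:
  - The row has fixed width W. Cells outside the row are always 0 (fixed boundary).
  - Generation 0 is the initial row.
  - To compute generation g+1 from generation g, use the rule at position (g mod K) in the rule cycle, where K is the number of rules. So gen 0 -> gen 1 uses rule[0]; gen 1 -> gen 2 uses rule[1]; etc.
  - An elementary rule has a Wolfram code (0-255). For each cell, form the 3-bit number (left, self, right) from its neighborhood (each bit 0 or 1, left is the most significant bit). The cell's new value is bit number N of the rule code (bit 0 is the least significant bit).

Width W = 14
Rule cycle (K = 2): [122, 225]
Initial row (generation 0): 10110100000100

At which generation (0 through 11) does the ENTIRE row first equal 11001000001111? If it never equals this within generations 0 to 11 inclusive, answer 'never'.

Gen 0: 10110100000100
Gen 1 (rule 122): 01111010001010
Gen 2 (rule 225): 00111100100100
Gen 3 (rule 122): 01100111011010
Gen 4 (rule 225): 00100011101100
Gen 5 (rule 122): 01010110111110
Gen 6 (rule 225): 00101011011110
Gen 7 (rule 122): 01010111110011
Gen 8 (rule 225): 00101011110001
Gen 9 (rule 122): 01010110011010
Gen 10 (rule 225): 00101010001100
Gen 11 (rule 122): 01010101011110

Answer: never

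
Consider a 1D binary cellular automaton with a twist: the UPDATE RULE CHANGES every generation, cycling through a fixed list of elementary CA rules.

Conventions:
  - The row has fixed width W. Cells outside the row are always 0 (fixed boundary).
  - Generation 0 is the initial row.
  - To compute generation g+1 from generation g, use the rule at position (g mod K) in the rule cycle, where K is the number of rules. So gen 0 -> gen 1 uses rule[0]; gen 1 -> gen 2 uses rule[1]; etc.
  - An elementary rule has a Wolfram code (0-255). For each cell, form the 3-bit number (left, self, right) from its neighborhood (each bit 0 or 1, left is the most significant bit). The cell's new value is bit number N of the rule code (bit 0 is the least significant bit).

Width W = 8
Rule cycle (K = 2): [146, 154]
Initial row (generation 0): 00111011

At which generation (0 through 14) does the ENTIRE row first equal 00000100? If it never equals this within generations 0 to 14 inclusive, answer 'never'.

Answer: 7

Derivation:
Gen 0: 00111011
Gen 1 (rule 146): 01010000
Gen 2 (rule 154): 10001000
Gen 3 (rule 146): 01010100
Gen 4 (rule 154): 10000010
Gen 5 (rule 146): 01000101
Gen 6 (rule 154): 10101000
Gen 7 (rule 146): 00000100
Gen 8 (rule 154): 00001010
Gen 9 (rule 146): 00010001
Gen 10 (rule 154): 00101010
Gen 11 (rule 146): 01000001
Gen 12 (rule 154): 10100010
Gen 13 (rule 146): 00010101
Gen 14 (rule 154): 00100000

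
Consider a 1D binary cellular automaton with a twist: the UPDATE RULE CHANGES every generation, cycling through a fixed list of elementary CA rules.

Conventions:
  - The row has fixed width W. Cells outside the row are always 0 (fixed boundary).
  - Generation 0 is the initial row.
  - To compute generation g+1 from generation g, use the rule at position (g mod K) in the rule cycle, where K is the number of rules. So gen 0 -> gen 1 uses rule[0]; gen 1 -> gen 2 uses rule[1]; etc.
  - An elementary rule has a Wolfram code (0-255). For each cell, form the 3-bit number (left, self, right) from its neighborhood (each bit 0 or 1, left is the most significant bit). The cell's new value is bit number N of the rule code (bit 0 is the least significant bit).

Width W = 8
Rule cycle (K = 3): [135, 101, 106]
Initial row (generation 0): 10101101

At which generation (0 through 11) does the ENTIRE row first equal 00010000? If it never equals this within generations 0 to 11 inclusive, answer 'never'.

Gen 0: 10101101
Gen 1 (rule 135): 10100001
Gen 2 (rule 101): 11101101
Gen 3 (rule 106): 10111110
Gen 4 (rule 135): 10011100
Gen 5 (rule 101): 10000101
Gen 6 (rule 106): 00001010
Gen 7 (rule 135): 11111010
Gen 8 (rule 101): 00001110
Gen 9 (rule 106): 00011010
Gen 10 (rule 135): 11100010
Gen 11 (rule 101): 00101010

Answer: never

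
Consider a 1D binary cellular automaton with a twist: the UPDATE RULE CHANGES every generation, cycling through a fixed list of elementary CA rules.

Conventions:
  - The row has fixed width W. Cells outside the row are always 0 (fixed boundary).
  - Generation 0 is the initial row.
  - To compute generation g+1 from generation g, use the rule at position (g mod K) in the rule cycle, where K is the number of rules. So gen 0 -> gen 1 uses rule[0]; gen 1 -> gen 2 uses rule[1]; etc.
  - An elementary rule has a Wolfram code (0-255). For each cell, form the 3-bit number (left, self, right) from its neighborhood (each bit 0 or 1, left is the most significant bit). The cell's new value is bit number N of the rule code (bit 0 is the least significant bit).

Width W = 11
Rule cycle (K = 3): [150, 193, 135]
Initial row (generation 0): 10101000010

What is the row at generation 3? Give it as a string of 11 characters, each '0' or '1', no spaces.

Answer: 11111101100

Derivation:
Gen 0: 10101000010
Gen 1 (rule 150): 10101100111
Gen 2 (rule 193): 00000100011
Gen 3 (rule 135): 11111101100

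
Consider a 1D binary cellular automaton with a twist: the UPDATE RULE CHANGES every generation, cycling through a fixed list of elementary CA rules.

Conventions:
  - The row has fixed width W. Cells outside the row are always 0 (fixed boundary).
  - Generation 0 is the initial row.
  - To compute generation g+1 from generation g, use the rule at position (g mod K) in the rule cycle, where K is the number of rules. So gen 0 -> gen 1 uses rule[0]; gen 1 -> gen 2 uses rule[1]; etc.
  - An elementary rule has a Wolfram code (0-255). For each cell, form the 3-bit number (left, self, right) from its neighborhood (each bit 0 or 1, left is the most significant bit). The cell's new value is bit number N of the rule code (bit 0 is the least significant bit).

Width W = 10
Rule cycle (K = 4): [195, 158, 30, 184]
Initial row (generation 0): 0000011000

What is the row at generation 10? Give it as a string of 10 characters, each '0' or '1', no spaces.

Answer: 1111101110

Derivation:
Gen 0: 0000011000
Gen 1 (rule 195): 1111101011
Gen 2 (rule 158): 1111001010
Gen 3 (rule 30): 1000111011
Gen 4 (rule 184): 0100110110
Gen 5 (rule 195): 1001010010
Gen 6 (rule 158): 1111011111
Gen 7 (rule 30): 1000010000
Gen 8 (rule 184): 0100001000
Gen 9 (rule 195): 1001110011
Gen 10 (rule 158): 1111101110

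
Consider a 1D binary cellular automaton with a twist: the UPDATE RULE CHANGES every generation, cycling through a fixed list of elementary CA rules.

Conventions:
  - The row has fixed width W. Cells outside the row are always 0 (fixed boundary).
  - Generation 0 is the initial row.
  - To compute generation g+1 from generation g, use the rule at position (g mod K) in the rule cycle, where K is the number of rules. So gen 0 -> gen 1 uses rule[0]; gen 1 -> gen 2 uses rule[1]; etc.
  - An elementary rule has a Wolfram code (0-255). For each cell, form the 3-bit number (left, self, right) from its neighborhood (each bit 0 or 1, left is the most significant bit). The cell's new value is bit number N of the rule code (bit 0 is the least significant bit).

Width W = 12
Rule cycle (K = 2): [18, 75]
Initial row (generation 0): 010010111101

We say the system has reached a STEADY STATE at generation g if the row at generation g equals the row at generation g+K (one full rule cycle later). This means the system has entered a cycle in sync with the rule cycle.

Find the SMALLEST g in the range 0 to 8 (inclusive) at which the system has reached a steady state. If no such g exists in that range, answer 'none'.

Gen 0: 010010111101
Gen 1 (rule 18): 101100000000
Gen 2 (rule 75): 001101111111
Gen 3 (rule 18): 010000000000
Gen 4 (rule 75): 100111111111
Gen 5 (rule 18): 011000000000
Gen 6 (rule 75): 111011111111
Gen 7 (rule 18): 000000000000
Gen 8 (rule 75): 111111111111
Gen 9 (rule 18): 000000000000
Gen 10 (rule 75): 111111111111

Answer: 7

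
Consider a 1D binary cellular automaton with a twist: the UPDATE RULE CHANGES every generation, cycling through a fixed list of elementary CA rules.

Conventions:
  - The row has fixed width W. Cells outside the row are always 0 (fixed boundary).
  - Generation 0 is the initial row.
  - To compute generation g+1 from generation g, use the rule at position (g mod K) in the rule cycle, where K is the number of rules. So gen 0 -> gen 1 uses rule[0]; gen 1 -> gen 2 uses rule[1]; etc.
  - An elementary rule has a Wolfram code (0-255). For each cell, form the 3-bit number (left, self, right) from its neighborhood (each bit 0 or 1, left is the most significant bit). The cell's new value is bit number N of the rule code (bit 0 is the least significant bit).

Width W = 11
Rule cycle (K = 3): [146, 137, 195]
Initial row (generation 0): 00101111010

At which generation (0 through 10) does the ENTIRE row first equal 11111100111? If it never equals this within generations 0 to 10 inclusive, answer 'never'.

Answer: never

Derivation:
Gen 0: 00101111010
Gen 1 (rule 146): 01000110001
Gen 2 (rule 137): 00010100100
Gen 3 (rule 195): 11100001001
Gen 4 (rule 146): 01010010110
Gen 5 (rule 137): 00000000100
Gen 6 (rule 195): 11111111001
Gen 7 (rule 146): 01111110110
Gen 8 (rule 137): 01111100100
Gen 9 (rule 195): 10111101001
Gen 10 (rule 146): 00011000110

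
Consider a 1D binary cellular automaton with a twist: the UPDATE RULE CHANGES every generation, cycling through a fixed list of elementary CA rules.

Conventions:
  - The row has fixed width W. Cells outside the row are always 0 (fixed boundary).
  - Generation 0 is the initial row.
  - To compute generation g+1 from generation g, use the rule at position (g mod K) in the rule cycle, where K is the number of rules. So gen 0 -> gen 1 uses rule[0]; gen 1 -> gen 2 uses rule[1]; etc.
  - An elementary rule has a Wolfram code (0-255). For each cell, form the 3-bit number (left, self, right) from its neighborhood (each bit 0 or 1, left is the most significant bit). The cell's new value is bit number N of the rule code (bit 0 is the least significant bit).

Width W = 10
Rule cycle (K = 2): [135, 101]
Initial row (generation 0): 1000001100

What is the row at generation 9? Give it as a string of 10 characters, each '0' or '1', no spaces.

Gen 0: 1000001100
Gen 1 (rule 135): 1011110001
Gen 2 (rule 101): 1100010101
Gen 3 (rule 135): 0001110101
Gen 4 (rule 101): 1100011111
Gen 5 (rule 135): 0001101110
Gen 6 (rule 101): 1100110010
Gen 7 (rule 135): 0001000110
Gen 8 (rule 101): 1101010010
Gen 9 (rule 135): 0001010110

Answer: 0001010110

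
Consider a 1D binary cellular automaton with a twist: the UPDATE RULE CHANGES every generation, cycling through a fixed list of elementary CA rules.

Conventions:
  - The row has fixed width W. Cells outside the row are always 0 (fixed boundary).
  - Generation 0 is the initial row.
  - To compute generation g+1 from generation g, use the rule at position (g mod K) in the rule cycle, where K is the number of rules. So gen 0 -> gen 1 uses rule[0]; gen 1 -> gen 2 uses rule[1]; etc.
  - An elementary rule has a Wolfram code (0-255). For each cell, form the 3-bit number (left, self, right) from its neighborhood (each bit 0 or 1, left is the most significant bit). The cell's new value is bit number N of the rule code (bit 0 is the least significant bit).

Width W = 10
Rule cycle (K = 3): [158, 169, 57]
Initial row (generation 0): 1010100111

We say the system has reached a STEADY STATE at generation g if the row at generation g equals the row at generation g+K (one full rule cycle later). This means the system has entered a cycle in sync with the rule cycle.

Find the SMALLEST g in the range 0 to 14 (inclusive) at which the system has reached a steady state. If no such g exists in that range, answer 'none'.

Gen 0: 1010100111
Gen 1 (rule 158): 1010111110
Gen 2 (rule 169): 0101111100
Gen 3 (rule 57): 0011000011
Gen 4 (rule 158): 0110100110
Gen 5 (rule 169): 0101000100
Gen 6 (rule 57): 0010110011
Gen 7 (rule 158): 0110101110
Gen 8 (rule 169): 0101011100
Gen 9 (rule 57): 0010110011
Gen 10 (rule 158): 0110101110
Gen 11 (rule 169): 0101011100
Gen 12 (rule 57): 0010110011
Gen 13 (rule 158): 0110101110
Gen 14 (rule 169): 0101011100
Gen 15 (rule 57): 0010110011
Gen 16 (rule 158): 0110101110
Gen 17 (rule 169): 0101011100

Answer: 6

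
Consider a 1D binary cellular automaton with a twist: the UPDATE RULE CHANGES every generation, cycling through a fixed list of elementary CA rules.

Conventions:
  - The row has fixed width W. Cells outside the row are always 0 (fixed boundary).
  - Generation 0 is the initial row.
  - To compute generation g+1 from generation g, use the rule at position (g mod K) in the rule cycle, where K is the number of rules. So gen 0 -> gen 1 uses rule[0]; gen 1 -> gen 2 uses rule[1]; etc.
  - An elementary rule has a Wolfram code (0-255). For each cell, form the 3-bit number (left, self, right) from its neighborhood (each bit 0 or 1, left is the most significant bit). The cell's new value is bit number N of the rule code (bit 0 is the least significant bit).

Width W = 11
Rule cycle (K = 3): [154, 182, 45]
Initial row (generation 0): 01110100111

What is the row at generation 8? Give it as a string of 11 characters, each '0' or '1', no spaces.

Answer: 11111001110

Derivation:
Gen 0: 01110100111
Gen 1 (rule 154): 11100011110
Gen 2 (rule 182): 01010101101
Gen 3 (rule 45): 01111111011
Gen 4 (rule 154): 11111110010
Gen 5 (rule 182): 01111101111
Gen 6 (rule 45): 01000011000
Gen 7 (rule 154): 10100110100
Gen 8 (rule 182): 11111001110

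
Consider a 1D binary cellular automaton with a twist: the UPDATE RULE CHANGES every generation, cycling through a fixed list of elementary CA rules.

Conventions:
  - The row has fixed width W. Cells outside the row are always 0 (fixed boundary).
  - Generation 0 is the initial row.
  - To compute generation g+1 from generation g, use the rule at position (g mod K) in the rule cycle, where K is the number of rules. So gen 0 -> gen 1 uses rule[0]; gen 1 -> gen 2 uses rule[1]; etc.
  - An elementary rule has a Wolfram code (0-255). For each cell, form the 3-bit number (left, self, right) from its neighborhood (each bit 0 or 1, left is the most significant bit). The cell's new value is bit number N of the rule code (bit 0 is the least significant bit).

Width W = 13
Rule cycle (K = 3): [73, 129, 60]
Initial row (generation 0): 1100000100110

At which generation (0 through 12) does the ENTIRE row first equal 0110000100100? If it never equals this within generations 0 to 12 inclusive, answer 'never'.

Answer: 6

Derivation:
Gen 0: 1100000100110
Gen 1 (rule 73): 1101110000110
Gen 2 (rule 129): 0000100110000
Gen 3 (rule 60): 0000110101000
Gen 4 (rule 73): 1110110000011
Gen 5 (rule 129): 0100000111000
Gen 6 (rule 60): 0110000100100
Gen 7 (rule 73): 0110110000001
Gen 8 (rule 129): 0000000111100
Gen 9 (rule 60): 0000000100010
Gen 10 (rule 73): 1111110001000
Gen 11 (rule 129): 0111100100011
Gen 12 (rule 60): 0100010110010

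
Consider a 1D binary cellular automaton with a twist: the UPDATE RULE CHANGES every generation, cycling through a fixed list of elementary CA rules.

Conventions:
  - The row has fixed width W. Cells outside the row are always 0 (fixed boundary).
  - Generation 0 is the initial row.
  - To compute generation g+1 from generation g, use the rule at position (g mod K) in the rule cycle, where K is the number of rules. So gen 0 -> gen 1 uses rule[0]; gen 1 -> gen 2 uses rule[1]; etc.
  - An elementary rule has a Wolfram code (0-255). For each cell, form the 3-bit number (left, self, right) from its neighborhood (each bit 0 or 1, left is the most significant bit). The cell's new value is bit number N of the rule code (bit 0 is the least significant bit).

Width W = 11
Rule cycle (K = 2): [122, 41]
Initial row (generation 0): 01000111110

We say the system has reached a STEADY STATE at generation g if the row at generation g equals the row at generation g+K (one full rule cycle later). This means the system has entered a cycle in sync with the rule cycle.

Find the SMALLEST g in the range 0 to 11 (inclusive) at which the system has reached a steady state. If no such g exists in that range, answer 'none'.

Gen 0: 01000111110
Gen 1 (rule 122): 10101100011
Gen 2 (rule 41): 01011001010
Gen 3 (rule 122): 10111110101
Gen 4 (rule 41): 01100001010
Gen 5 (rule 122): 11110010101
Gen 6 (rule 41): 10000001010
Gen 7 (rule 122): 01000010101
Gen 8 (rule 41): 00011001010
Gen 9 (rule 122): 00111110101
Gen 10 (rule 41): 10100001010
Gen 11 (rule 122): 01010010101
Gen 12 (rule 41): 00100001010
Gen 13 (rule 122): 01010010101

Answer: 11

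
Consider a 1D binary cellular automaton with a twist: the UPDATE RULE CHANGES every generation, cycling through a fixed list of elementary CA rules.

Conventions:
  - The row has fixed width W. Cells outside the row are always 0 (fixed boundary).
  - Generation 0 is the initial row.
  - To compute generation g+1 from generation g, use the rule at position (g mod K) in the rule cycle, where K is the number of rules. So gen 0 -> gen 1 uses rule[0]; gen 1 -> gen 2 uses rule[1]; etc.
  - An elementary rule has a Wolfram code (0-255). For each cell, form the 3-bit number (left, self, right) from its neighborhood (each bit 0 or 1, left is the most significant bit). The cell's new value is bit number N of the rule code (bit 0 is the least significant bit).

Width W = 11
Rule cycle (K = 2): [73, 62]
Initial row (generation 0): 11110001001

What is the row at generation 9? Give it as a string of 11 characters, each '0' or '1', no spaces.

Gen 0: 11110001001
Gen 1 (rule 73): 10010100000
Gen 2 (rule 62): 11111110000
Gen 3 (rule 73): 10000010111
Gen 4 (rule 62): 11000111100
Gen 5 (rule 73): 11010100101
Gen 6 (rule 62): 10111111111
Gen 7 (rule 73): 00100000001
Gen 8 (rule 62): 01110000011
Gen 9 (rule 73): 01010111011

Answer: 01010111011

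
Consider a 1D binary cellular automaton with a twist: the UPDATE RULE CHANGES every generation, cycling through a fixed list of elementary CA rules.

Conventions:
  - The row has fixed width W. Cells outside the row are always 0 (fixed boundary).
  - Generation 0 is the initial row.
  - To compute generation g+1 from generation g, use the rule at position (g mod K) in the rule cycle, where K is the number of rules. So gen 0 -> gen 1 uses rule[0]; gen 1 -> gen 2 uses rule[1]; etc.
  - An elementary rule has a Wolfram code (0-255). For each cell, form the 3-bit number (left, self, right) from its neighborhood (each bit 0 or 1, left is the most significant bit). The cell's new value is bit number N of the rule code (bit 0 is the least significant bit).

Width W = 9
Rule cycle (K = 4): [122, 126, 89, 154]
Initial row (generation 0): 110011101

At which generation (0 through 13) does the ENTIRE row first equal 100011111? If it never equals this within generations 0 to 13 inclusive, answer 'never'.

Gen 0: 110011101
Gen 1 (rule 122): 111110110
Gen 2 (rule 126): 100011111
Gen 3 (rule 89): 011010001
Gen 4 (rule 154): 110001010
Gen 5 (rule 122): 111010101
Gen 6 (rule 126): 101111111
Gen 7 (rule 89): 001000001
Gen 8 (rule 154): 010100010
Gen 9 (rule 122): 101010101
Gen 10 (rule 126): 111111111
Gen 11 (rule 89): 100000001
Gen 12 (rule 154): 010000010
Gen 13 (rule 122): 101000101

Answer: 2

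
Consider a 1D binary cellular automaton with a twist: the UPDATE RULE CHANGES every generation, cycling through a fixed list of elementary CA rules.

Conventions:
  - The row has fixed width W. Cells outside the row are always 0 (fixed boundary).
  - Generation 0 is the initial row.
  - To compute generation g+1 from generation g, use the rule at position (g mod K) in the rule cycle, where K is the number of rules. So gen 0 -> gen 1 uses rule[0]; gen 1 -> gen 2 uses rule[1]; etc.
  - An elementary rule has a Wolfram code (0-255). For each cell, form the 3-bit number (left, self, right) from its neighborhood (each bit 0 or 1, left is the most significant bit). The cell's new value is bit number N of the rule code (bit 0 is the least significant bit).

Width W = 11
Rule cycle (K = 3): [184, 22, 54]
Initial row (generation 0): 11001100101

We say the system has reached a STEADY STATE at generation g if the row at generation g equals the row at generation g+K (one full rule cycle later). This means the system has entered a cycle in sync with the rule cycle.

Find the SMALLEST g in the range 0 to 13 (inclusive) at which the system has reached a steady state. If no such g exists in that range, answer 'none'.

Gen 0: 11001100101
Gen 1 (rule 184): 10101010010
Gen 2 (rule 22): 10101011111
Gen 3 (rule 54): 11111100000
Gen 4 (rule 184): 11111010000
Gen 5 (rule 22): 00000011000
Gen 6 (rule 54): 00000100100
Gen 7 (rule 184): 00000010010
Gen 8 (rule 22): 00000111111
Gen 9 (rule 54): 00001000000
Gen 10 (rule 184): 00000100000
Gen 11 (rule 22): 00001110000
Gen 12 (rule 54): 00010001000
Gen 13 (rule 184): 00001000100
Gen 14 (rule 22): 00011101110
Gen 15 (rule 54): 00100010001
Gen 16 (rule 184): 00010001000

Answer: none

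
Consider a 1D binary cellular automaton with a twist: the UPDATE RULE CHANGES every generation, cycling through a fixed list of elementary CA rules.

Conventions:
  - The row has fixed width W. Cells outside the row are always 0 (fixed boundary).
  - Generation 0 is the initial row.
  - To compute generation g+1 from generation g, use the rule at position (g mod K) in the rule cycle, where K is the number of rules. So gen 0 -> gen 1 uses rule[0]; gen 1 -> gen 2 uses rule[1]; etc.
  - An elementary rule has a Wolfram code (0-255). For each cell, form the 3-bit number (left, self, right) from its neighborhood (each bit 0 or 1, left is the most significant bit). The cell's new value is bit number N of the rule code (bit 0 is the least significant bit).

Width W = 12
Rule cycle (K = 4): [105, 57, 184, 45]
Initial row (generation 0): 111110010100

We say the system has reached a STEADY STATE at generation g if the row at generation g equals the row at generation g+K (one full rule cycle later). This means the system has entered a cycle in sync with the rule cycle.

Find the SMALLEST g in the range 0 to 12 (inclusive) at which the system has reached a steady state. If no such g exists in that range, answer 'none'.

Gen 0: 111110010100
Gen 1 (rule 105): 100010001001
Gen 2 (rule 57): 011001100100
Gen 3 (rule 184): 010101010010
Gen 4 (rule 45): 011111110010
Gen 5 (rule 105): 010000010000
Gen 6 (rule 57): 001111001111
Gen 7 (rule 184): 001110101110
Gen 8 (rule 45): 101001111000
Gen 9 (rule 105): 010001001011
Gen 10 (rule 57): 001100100110
Gen 11 (rule 184): 001010010101
Gen 12 (rule 45): 101110011111
Gen 13 (rule 105): 011010010001
Gen 14 (rule 57): 010101001100
Gen 15 (rule 184): 001010101010
Gen 16 (rule 45): 101111111110

Answer: none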